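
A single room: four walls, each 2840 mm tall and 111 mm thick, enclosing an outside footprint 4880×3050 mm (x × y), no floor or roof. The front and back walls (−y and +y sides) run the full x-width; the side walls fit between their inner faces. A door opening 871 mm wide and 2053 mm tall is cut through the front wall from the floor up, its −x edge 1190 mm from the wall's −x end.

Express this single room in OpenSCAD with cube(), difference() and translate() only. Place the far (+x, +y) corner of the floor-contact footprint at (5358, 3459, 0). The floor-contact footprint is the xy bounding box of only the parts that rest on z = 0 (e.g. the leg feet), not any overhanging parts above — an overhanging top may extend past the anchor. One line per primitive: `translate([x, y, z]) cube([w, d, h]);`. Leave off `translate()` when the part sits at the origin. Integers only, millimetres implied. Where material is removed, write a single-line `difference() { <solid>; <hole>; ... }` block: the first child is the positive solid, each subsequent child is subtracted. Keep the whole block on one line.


difference() { translate([478, 409, 0]) cube([4880, 111, 2840]); translate([1668, 409, 0]) cube([871, 111, 2053]); }
translate([478, 3348, 0]) cube([4880, 111, 2840]);
translate([478, 520, 0]) cube([111, 2828, 2840]);
translate([5247, 520, 0]) cube([111, 2828, 2840]);


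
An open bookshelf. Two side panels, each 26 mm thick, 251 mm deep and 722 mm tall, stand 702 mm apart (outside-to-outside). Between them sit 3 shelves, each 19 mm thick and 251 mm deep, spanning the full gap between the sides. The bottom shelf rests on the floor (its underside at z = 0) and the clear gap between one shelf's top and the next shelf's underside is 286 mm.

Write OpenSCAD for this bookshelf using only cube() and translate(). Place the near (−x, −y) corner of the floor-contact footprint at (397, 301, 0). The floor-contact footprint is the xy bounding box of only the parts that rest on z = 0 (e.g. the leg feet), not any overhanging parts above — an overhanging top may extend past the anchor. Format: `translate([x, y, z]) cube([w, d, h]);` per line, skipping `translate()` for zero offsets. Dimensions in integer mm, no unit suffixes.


translate([397, 301, 0]) cube([26, 251, 722]);
translate([1073, 301, 0]) cube([26, 251, 722]);
translate([423, 301, 0]) cube([650, 251, 19]);
translate([423, 301, 305]) cube([650, 251, 19]);
translate([423, 301, 610]) cube([650, 251, 19]);


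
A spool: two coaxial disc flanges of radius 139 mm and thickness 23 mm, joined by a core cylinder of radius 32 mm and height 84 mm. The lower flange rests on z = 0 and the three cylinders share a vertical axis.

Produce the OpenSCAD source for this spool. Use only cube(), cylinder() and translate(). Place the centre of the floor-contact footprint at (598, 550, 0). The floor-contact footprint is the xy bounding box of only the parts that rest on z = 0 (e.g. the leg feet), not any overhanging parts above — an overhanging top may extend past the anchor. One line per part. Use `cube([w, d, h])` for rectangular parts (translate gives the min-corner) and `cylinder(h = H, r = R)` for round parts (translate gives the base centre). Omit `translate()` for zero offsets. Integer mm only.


translate([598, 550, 0]) cylinder(h = 23, r = 139);
translate([598, 550, 23]) cylinder(h = 84, r = 32);
translate([598, 550, 107]) cylinder(h = 23, r = 139);


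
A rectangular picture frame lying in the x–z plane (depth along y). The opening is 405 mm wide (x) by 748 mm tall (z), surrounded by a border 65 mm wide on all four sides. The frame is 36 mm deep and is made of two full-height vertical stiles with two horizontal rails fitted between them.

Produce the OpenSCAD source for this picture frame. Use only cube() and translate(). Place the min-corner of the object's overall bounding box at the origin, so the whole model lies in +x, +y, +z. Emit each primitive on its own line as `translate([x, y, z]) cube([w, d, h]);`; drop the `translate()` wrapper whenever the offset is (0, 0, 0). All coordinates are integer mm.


cube([65, 36, 878]);
translate([470, 0, 0]) cube([65, 36, 878]);
translate([65, 0, 0]) cube([405, 36, 65]);
translate([65, 0, 813]) cube([405, 36, 65]);


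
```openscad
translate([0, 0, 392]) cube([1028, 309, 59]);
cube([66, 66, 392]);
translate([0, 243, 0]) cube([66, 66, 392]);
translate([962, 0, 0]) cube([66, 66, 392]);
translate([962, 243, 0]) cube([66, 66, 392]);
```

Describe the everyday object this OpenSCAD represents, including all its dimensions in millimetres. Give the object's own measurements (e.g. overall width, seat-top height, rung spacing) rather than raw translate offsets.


A bench: a 1028×309 mm seat slab, 59 mm thick, top at z = 451 mm, on four 66×66 mm square legs flush with the seat corners and standing on z = 0.


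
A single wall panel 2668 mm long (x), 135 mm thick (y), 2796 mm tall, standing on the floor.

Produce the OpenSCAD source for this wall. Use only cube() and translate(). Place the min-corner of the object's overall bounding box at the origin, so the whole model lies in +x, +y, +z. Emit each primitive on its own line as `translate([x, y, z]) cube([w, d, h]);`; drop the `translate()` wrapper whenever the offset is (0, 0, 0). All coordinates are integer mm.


cube([2668, 135, 2796]);


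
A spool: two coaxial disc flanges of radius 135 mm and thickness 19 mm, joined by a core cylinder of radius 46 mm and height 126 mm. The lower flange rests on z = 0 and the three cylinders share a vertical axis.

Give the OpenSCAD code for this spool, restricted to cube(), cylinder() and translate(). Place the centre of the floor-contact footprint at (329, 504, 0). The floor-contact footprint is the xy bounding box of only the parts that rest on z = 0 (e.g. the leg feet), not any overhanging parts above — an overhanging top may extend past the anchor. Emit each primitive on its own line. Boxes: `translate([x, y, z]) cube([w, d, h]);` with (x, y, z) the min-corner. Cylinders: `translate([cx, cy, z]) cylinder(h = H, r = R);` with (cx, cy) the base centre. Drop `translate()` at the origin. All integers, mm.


translate([329, 504, 0]) cylinder(h = 19, r = 135);
translate([329, 504, 19]) cylinder(h = 126, r = 46);
translate([329, 504, 145]) cylinder(h = 19, r = 135);


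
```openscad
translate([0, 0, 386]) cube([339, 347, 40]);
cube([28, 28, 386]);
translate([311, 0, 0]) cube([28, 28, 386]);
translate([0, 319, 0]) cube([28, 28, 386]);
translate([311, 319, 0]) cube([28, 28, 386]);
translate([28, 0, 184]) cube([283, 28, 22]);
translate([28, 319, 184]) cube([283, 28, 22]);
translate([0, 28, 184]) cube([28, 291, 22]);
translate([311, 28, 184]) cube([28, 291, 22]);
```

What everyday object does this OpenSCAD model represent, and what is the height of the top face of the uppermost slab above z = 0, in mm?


A stool. The seat height is 426 mm.

A 339×347×40 slab at z = 386 on four corner posts — a stool. The seat top is 386 + 40 = 426 mm.


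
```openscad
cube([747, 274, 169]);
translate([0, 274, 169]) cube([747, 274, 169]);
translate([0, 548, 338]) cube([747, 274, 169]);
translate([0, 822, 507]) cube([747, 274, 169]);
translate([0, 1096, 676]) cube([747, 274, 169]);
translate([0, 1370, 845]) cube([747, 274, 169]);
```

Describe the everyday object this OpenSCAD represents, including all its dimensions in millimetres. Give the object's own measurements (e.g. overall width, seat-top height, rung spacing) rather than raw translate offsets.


A straight staircase of 6 solid steps. Each step is 747 mm wide (x), 274 mm deep (y, the going) and 169 mm tall (the rise). The first step rests on the floor; each subsequent step sits one going further in +y and one rise higher in +z, directly behind and above the previous step with no overlap.


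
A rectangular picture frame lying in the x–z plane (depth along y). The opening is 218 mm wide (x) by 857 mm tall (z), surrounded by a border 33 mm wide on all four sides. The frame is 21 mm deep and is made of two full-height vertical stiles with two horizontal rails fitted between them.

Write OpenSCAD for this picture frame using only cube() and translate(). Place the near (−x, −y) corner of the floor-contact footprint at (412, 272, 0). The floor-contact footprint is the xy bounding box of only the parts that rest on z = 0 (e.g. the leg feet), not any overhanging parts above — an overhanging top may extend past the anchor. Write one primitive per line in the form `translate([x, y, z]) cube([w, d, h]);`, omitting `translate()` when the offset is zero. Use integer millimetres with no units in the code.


translate([412, 272, 0]) cube([33, 21, 923]);
translate([663, 272, 0]) cube([33, 21, 923]);
translate([445, 272, 0]) cube([218, 21, 33]);
translate([445, 272, 890]) cube([218, 21, 33]);


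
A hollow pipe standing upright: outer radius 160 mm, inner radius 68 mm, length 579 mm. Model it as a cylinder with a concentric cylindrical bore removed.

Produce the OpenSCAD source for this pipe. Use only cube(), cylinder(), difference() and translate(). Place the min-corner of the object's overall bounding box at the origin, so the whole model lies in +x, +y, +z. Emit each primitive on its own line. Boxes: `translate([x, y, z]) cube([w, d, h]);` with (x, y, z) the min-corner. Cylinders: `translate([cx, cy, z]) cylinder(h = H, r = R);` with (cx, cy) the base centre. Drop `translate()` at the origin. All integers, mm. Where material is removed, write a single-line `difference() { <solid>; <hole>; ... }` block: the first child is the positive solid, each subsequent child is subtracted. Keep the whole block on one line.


difference() { translate([160, 160, 0]) cylinder(h = 579, r = 160); translate([160, 160, 0]) cylinder(h = 579, r = 68); }


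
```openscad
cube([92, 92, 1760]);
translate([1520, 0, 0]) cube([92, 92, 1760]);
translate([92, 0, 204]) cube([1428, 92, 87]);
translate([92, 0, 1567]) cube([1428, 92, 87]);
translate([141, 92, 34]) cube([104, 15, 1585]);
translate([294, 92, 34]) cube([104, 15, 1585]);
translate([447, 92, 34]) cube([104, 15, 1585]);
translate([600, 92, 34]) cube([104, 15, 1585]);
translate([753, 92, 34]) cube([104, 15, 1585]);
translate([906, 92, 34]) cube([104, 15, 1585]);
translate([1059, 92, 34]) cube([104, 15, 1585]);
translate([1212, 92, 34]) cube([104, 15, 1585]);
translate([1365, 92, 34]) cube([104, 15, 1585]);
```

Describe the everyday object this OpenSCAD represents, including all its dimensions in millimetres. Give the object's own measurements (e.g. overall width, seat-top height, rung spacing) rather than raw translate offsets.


A fence section. Two 92×92 mm posts, 1760 mm tall, stand on the floor with a clear span of 1428 mm between their inner faces. Two horizontal rails of 92×87 mm section span the gap between the posts with their undersides at z = 204 mm and z = 1567 mm, flush with the posts' −y face. 9 pickets, each 104 mm wide, 15 mm thick and 1585 mm tall, are fixed to the +y face of the rails with their bottoms at z = 34 mm, spaced across the span with a 49 mm gap after the −x post and between neighbouring pickets, with 51 mm left before the +x post.


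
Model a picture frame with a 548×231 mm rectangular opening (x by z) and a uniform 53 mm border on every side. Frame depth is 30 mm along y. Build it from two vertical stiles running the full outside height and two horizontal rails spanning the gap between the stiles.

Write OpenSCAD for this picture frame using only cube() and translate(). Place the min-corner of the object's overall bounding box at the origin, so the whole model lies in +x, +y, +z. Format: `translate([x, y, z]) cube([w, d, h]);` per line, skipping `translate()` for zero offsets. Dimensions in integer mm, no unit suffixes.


cube([53, 30, 337]);
translate([601, 0, 0]) cube([53, 30, 337]);
translate([53, 0, 0]) cube([548, 30, 53]);
translate([53, 0, 284]) cube([548, 30, 53]);


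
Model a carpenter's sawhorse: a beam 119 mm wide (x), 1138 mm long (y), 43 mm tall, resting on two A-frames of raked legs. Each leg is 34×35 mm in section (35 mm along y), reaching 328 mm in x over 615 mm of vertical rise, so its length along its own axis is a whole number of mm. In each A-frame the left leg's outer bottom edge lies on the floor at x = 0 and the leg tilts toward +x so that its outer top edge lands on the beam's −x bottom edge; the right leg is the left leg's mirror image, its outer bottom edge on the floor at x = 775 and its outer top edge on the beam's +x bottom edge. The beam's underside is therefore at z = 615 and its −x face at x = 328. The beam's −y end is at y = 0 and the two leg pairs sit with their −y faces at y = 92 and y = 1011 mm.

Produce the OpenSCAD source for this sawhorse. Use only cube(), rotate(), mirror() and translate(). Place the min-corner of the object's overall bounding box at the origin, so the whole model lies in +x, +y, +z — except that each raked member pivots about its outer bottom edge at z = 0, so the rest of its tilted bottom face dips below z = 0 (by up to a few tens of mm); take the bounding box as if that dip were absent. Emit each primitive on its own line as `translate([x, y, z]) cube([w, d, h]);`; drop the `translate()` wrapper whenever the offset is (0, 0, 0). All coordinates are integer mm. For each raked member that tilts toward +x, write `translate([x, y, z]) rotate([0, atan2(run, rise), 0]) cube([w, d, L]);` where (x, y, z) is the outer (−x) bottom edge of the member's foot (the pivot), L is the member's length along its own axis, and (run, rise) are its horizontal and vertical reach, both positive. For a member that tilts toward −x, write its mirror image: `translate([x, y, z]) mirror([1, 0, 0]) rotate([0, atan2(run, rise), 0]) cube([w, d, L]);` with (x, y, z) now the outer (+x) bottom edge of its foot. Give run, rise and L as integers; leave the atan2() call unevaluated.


// leg length = √(328² + 615²) = 697
// right-leg outer foot x = 2·328 + 119 = 775
// beam min-corner = (328, 0, 615)
translate([328, 0, 615]) cube([119, 1138, 43]);
translate([0, 92, 0]) rotate([0, atan2(328, 615), 0]) cube([34, 35, 697]);
translate([775, 92, 0]) mirror([1, 0, 0]) rotate([0, atan2(328, 615), 0]) cube([34, 35, 697]);
translate([0, 1011, 0]) rotate([0, atan2(328, 615), 0]) cube([34, 35, 697]);
translate([775, 1011, 0]) mirror([1, 0, 0]) rotate([0, atan2(328, 615), 0]) cube([34, 35, 697]);


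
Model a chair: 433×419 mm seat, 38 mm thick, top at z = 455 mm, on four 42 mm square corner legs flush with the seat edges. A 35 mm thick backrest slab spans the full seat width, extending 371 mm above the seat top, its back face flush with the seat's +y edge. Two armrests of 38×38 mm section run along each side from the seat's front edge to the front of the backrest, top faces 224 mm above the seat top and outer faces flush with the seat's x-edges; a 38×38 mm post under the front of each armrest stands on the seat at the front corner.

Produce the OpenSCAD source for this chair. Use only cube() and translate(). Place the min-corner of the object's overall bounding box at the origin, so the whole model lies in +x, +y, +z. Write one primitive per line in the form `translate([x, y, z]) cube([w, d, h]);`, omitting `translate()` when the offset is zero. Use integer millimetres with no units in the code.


translate([0, 0, 417]) cube([433, 419, 38]);
cube([42, 42, 417]);
translate([391, 0, 0]) cube([42, 42, 417]);
translate([0, 377, 0]) cube([42, 42, 417]);
translate([391, 377, 0]) cube([42, 42, 417]);
translate([0, 384, 455]) cube([433, 35, 371]);
translate([0, 0, 641]) cube([38, 384, 38]);
translate([395, 0, 641]) cube([38, 384, 38]);
translate([0, 0, 455]) cube([38, 38, 186]);
translate([395, 0, 455]) cube([38, 38, 186]);


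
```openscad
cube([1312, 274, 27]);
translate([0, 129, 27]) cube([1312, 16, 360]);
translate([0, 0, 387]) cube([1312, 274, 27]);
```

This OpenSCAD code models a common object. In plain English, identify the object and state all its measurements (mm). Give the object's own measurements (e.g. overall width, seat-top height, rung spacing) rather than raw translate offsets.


An I-beam lying along x, 1312 mm long. Overall section height 414 mm. Two flanges 274 mm wide (y) and 27 mm thick, one on the floor and one at the top; a web 16 mm thick runs between them, centred on the flange width.


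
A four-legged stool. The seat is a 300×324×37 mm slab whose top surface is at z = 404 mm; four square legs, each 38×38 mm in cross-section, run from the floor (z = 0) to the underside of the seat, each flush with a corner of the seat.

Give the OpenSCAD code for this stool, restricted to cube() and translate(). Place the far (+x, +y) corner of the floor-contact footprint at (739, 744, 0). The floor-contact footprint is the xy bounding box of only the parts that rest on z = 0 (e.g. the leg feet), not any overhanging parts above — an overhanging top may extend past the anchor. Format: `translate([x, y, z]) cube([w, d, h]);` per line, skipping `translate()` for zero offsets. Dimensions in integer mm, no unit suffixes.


translate([439, 420, 367]) cube([300, 324, 37]);
translate([439, 420, 0]) cube([38, 38, 367]);
translate([701, 420, 0]) cube([38, 38, 367]);
translate([439, 706, 0]) cube([38, 38, 367]);
translate([701, 706, 0]) cube([38, 38, 367]);


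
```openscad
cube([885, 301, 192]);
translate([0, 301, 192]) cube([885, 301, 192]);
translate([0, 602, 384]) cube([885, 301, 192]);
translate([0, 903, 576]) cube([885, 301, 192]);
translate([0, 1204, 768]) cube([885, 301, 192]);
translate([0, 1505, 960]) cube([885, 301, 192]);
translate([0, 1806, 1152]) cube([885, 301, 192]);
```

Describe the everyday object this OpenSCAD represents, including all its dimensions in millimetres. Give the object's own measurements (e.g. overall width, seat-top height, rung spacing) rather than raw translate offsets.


A straight staircase of 7 solid steps. Each step is 885 mm wide (x), 301 mm deep (y, the going) and 192 mm tall (the rise). The first step rests on the floor; each subsequent step sits one going further in +y and one rise higher in +z, directly behind and above the previous step with no overlap.


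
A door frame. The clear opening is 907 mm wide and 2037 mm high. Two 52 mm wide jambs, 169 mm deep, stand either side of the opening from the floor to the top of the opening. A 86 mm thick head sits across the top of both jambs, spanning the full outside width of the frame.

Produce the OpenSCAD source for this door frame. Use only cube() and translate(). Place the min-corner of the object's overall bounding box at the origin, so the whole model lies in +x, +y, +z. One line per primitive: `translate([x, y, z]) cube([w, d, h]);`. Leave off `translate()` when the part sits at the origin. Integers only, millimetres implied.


cube([52, 169, 2037]);
translate([959, 0, 0]) cube([52, 169, 2037]);
translate([0, 0, 2037]) cube([1011, 169, 86]);


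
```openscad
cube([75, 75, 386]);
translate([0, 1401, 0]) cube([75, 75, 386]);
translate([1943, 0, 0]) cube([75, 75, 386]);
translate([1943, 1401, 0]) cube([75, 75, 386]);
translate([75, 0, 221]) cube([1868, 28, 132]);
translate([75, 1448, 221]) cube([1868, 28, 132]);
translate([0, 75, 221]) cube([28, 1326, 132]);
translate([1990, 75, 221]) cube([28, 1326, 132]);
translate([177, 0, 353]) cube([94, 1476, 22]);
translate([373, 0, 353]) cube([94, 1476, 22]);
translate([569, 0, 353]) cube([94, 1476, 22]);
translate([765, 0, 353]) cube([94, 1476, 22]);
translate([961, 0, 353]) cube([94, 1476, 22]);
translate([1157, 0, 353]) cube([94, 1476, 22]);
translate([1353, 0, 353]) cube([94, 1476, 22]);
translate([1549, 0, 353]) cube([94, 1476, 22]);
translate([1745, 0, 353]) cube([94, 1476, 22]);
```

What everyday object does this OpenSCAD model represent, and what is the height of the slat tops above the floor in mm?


A bed frame. The slat-top height is 375 mm.

Four posts, four rails, and a row of slats — a bed frame. Slats sit on the rails at z = 221 + 132 = 353; with slat thickness 22, the top is 375 mm.


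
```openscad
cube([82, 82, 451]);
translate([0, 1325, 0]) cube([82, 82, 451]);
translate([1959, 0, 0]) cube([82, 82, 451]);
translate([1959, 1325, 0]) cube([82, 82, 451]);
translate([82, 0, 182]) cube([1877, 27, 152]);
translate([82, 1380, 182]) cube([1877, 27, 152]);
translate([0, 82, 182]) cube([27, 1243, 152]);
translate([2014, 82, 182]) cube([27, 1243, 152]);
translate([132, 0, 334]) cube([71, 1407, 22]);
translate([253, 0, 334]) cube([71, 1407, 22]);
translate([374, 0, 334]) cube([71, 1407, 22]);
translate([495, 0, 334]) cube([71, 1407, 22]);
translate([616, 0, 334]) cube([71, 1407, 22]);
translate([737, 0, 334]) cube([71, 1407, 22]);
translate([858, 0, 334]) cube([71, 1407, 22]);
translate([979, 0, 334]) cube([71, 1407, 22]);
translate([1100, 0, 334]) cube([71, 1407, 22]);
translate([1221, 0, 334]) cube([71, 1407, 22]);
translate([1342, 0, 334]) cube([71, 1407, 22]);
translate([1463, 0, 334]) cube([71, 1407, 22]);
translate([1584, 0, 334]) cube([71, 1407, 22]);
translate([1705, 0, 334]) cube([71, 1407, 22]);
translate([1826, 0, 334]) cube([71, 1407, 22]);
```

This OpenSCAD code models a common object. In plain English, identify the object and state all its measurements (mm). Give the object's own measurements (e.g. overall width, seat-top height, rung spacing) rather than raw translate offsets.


A bed frame 2041 mm long (x) by 1407 mm wide (y). Four 82×82 mm corner posts, 451 mm tall, at the corners of the footprint. Four rails of 27 mm thickness and 152 mm height run between adjacent posts with their undersides at z = 182 mm, their outer faces flush with the outside of the frame (the two x-running rails run between the posts' inner faces; the two y-running rails run between the posts' inner faces). 15 slats, each 71 mm wide (x) and 22 mm thick, lie across the top of the two x-running rails, running the full 1407 mm width of the frame in y; along x they sit between the end posts with a 50 mm gap after the −x posts and between neighbouring slats, leaving 62 mm before the +x posts.


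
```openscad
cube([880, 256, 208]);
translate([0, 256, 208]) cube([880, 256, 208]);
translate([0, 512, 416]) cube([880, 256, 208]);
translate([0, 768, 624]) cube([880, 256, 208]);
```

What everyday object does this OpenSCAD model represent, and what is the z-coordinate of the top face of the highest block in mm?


A staircase. The total rise is 832 mm.

4 identical blocks, each offset up and back from the previous — a staircase. Each step is 208 mm tall and there are 4 of them, so the total rise is 4 × 208 = 832 mm.


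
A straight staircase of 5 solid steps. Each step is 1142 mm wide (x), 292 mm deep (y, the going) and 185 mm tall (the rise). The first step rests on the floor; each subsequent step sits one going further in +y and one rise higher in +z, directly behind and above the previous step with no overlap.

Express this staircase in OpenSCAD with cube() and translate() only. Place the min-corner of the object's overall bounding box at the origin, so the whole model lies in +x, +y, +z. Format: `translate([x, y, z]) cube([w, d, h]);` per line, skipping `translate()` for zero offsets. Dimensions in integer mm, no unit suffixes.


cube([1142, 292, 185]);
translate([0, 292, 185]) cube([1142, 292, 185]);
translate([0, 584, 370]) cube([1142, 292, 185]);
translate([0, 876, 555]) cube([1142, 292, 185]);
translate([0, 1168, 740]) cube([1142, 292, 185]);


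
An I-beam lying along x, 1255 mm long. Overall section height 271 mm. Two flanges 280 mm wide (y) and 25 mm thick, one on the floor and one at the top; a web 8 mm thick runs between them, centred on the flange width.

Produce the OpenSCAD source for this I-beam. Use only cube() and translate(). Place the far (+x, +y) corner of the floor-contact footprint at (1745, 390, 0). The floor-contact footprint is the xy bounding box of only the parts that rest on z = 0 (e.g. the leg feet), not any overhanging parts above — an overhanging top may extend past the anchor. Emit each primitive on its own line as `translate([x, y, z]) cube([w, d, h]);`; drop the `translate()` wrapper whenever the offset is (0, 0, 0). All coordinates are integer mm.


translate([490, 110, 0]) cube([1255, 280, 25]);
translate([490, 246, 25]) cube([1255, 8, 221]);
translate([490, 110, 246]) cube([1255, 280, 25]);


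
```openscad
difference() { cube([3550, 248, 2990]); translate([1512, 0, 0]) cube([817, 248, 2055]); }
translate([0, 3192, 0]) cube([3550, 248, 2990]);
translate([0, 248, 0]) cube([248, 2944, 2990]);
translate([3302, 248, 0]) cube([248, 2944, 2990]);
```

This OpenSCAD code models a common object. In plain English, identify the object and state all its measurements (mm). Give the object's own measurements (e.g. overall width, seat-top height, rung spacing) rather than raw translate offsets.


A single room: four walls, each 2990 mm tall and 248 mm thick, enclosing an outside footprint 3550×3440 mm (x × y), no floor or roof. The front and back walls (−y and +y sides) run the full x-width; the side walls fit between their inner faces. A door opening 817 mm wide and 2055 mm tall is cut through the front wall from the floor up, its −x edge 1512 mm from the wall's −x end.


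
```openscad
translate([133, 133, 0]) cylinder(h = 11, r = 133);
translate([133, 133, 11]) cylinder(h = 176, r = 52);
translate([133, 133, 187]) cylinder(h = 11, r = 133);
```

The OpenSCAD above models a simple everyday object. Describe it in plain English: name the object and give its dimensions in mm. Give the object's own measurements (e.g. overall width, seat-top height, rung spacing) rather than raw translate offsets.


A spool: two coaxial disc flanges of radius 133 mm and thickness 11 mm, joined by a core cylinder of radius 52 mm and height 176 mm. The lower flange rests on z = 0 and the three cylinders share a vertical axis.


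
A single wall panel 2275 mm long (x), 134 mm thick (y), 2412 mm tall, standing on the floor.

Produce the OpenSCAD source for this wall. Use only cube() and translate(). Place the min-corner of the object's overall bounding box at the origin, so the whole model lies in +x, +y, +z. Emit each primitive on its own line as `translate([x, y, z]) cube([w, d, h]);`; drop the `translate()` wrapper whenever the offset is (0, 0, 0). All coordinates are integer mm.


cube([2275, 134, 2412]);


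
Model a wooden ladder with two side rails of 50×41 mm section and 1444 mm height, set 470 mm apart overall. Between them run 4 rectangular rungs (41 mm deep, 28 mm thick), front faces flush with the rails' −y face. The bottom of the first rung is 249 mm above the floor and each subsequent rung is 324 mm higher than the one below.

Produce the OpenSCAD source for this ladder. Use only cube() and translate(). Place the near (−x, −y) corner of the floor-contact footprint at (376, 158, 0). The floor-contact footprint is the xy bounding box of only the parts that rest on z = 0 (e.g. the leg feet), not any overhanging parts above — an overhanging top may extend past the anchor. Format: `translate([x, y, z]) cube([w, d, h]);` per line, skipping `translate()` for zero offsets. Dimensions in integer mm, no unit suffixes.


translate([376, 158, 0]) cube([50, 41, 1444]);
translate([796, 158, 0]) cube([50, 41, 1444]);
translate([426, 158, 249]) cube([370, 41, 28]);
translate([426, 158, 573]) cube([370, 41, 28]);
translate([426, 158, 897]) cube([370, 41, 28]);
translate([426, 158, 1221]) cube([370, 41, 28]);


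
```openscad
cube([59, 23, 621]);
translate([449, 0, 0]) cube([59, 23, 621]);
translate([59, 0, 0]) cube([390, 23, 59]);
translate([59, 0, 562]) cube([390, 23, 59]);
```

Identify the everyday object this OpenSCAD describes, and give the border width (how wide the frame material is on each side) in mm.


A picture frame. The border width is 59 mm.

Four thin pieces enclosing a rectangular opening — a picture frame. The two full-height stiles are 621 mm tall; the top rail sits at z = 562 and is 59 mm tall, so the border above the opening is 621 − 562 = 59 mm, matching the stile x-width.


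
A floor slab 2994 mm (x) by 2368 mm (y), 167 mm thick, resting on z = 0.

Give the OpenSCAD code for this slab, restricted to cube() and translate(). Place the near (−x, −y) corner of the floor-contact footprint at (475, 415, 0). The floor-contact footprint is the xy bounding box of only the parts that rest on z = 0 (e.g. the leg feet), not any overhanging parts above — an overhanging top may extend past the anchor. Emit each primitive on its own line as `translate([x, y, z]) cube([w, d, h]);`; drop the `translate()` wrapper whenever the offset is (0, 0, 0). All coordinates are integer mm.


translate([475, 415, 0]) cube([2994, 2368, 167]);


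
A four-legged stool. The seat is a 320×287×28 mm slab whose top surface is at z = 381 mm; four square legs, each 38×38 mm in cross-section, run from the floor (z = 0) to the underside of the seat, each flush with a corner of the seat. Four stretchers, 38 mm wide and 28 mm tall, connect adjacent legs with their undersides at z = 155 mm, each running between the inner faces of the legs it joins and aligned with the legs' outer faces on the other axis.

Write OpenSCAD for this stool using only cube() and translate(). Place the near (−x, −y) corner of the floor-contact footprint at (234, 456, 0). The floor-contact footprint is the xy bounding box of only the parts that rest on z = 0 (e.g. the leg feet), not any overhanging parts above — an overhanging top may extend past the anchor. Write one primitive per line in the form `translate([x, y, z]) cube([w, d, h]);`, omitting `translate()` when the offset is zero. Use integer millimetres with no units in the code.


translate([234, 456, 353]) cube([320, 287, 28]);
translate([234, 456, 0]) cube([38, 38, 353]);
translate([516, 456, 0]) cube([38, 38, 353]);
translate([234, 705, 0]) cube([38, 38, 353]);
translate([516, 705, 0]) cube([38, 38, 353]);
translate([272, 456, 155]) cube([244, 38, 28]);
translate([272, 705, 155]) cube([244, 38, 28]);
translate([234, 494, 155]) cube([38, 211, 28]);
translate([516, 494, 155]) cube([38, 211, 28]);


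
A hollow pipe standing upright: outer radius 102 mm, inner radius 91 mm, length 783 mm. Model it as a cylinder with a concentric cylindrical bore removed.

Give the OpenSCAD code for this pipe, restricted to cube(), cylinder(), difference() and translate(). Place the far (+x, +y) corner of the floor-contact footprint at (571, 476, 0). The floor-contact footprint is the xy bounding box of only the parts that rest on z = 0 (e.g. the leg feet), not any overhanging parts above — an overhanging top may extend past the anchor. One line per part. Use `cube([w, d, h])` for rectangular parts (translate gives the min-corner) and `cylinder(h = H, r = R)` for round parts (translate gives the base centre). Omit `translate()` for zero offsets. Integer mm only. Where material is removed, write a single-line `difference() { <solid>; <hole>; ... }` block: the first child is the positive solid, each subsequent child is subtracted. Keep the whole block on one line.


difference() { translate([469, 374, 0]) cylinder(h = 783, r = 102); translate([469, 374, 0]) cylinder(h = 783, r = 91); }


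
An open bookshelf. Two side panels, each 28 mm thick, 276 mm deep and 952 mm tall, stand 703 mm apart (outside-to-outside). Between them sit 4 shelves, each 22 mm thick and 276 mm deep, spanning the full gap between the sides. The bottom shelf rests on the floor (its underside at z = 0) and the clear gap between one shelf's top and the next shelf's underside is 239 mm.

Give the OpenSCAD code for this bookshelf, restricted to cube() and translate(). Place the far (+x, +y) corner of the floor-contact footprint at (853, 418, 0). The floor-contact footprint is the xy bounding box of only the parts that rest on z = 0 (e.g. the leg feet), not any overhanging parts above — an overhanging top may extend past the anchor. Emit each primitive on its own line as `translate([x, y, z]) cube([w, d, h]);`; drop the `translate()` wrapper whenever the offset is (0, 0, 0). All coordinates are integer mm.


translate([150, 142, 0]) cube([28, 276, 952]);
translate([825, 142, 0]) cube([28, 276, 952]);
translate([178, 142, 0]) cube([647, 276, 22]);
translate([178, 142, 261]) cube([647, 276, 22]);
translate([178, 142, 522]) cube([647, 276, 22]);
translate([178, 142, 783]) cube([647, 276, 22]);


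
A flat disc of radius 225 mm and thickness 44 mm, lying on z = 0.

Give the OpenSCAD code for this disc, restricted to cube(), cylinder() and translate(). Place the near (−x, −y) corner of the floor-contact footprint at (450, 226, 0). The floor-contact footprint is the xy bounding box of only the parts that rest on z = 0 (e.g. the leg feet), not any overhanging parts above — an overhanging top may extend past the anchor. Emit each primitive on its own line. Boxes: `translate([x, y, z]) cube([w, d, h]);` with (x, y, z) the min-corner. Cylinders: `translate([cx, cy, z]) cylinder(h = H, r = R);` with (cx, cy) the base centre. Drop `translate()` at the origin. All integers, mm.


translate([675, 451, 0]) cylinder(h = 44, r = 225);


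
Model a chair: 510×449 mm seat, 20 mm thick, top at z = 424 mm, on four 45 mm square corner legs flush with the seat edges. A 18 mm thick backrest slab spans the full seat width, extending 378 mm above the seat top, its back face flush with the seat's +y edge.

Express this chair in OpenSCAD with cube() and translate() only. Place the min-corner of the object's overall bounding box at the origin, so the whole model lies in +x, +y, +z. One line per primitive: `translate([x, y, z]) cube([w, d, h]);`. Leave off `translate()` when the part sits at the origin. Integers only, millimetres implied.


translate([0, 0, 404]) cube([510, 449, 20]);
cube([45, 45, 404]);
translate([465, 0, 0]) cube([45, 45, 404]);
translate([0, 404, 0]) cube([45, 45, 404]);
translate([465, 404, 0]) cube([45, 45, 404]);
translate([0, 431, 424]) cube([510, 18, 378]);


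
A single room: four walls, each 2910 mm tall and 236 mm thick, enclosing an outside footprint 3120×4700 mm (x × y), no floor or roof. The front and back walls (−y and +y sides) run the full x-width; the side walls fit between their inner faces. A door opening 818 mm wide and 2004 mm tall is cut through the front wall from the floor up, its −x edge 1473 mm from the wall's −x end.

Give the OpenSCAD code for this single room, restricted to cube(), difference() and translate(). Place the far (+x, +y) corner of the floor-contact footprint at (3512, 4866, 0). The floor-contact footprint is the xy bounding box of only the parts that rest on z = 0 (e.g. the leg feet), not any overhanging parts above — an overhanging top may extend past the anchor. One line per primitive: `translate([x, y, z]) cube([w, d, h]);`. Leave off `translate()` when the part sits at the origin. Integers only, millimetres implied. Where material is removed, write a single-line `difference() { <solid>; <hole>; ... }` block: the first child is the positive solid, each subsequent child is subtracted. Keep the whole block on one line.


difference() { translate([392, 166, 0]) cube([3120, 236, 2910]); translate([1865, 166, 0]) cube([818, 236, 2004]); }
translate([392, 4630, 0]) cube([3120, 236, 2910]);
translate([392, 402, 0]) cube([236, 4228, 2910]);
translate([3276, 402, 0]) cube([236, 4228, 2910]);


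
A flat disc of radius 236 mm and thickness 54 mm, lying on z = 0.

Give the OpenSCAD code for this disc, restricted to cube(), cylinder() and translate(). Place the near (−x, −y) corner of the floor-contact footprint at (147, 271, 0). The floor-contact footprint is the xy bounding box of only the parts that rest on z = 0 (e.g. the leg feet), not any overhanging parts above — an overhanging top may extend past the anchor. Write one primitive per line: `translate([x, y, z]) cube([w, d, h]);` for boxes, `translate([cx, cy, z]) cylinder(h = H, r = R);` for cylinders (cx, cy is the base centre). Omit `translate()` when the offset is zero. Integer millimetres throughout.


translate([383, 507, 0]) cylinder(h = 54, r = 236);


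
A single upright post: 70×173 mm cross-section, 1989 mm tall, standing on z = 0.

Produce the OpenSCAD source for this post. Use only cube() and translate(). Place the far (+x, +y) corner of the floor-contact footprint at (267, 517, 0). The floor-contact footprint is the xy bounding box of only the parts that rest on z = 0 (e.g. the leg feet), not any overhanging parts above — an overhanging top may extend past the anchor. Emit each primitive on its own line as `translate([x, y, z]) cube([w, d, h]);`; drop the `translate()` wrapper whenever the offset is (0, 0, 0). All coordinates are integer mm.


translate([197, 344, 0]) cube([70, 173, 1989]);


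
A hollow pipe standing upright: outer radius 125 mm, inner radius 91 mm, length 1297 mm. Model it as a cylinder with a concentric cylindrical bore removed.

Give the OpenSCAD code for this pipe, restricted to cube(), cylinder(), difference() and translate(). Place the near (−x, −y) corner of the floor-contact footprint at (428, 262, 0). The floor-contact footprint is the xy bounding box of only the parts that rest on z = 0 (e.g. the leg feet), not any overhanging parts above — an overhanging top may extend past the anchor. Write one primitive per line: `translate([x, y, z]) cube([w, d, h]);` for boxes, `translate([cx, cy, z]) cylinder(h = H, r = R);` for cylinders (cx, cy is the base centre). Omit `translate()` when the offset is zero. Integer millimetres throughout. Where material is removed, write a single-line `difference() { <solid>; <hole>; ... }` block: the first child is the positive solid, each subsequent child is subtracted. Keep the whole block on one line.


difference() { translate([553, 387, 0]) cylinder(h = 1297, r = 125); translate([553, 387, 0]) cylinder(h = 1297, r = 91); }


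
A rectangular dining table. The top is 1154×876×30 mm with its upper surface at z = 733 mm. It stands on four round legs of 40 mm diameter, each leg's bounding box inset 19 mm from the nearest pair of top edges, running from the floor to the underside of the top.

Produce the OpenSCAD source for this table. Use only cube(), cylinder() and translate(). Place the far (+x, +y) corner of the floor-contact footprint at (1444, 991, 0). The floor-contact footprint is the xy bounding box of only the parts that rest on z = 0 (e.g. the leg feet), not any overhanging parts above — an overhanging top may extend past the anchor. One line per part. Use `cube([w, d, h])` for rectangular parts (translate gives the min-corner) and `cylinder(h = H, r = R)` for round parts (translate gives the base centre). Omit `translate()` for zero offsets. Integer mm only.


translate([309, 134, 703]) cube([1154, 876, 30]);
translate([348, 173, 0]) cylinder(h = 703, r = 20);
translate([1424, 173, 0]) cylinder(h = 703, r = 20);
translate([348, 971, 0]) cylinder(h = 703, r = 20);
translate([1424, 971, 0]) cylinder(h = 703, r = 20);


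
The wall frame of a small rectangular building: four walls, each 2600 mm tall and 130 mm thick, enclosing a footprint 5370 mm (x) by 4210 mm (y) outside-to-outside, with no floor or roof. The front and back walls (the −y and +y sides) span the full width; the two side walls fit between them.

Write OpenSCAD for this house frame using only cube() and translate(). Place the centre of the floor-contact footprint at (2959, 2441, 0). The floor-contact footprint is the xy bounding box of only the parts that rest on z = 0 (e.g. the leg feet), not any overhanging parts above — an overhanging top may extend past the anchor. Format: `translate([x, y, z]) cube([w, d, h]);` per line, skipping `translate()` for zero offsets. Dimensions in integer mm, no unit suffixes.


translate([274, 336, 0]) cube([5370, 130, 2600]);
translate([274, 4416, 0]) cube([5370, 130, 2600]);
translate([274, 466, 0]) cube([130, 3950, 2600]);
translate([5514, 466, 0]) cube([130, 3950, 2600]);


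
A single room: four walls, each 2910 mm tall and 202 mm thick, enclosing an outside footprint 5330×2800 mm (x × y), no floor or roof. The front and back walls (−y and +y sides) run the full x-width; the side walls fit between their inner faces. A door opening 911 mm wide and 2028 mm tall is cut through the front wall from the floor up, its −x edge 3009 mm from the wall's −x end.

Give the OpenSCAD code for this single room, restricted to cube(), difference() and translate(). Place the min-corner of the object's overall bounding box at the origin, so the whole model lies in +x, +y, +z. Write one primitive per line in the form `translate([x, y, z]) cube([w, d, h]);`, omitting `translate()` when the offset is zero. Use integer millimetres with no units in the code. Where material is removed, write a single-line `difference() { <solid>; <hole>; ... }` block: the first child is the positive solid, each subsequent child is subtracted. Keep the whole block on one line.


difference() { cube([5330, 202, 2910]); translate([3009, 0, 0]) cube([911, 202, 2028]); }
translate([0, 2598, 0]) cube([5330, 202, 2910]);
translate([0, 202, 0]) cube([202, 2396, 2910]);
translate([5128, 202, 0]) cube([202, 2396, 2910]);
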